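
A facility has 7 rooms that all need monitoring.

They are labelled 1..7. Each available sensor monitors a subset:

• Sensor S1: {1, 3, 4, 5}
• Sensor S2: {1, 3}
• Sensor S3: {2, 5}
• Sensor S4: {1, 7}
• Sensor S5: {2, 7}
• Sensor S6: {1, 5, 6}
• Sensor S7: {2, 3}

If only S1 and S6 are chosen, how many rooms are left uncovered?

Union of S1, S6 = {1, 3, 4, 5, 6}.
Not covered: 2, 7 — 2 rooms.

2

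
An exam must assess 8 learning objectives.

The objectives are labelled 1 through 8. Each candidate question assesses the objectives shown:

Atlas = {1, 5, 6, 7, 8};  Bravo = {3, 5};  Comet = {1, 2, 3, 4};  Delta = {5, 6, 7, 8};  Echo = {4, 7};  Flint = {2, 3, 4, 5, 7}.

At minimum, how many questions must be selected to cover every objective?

2

Take {Atlas, Flint}. Their union is {1, 2, 3, 4, 5, 6, 7, 8}, which is all 8 objectives.
No single question has all 8 objectives (the largest, Atlas, has 5), so 2 is optimal.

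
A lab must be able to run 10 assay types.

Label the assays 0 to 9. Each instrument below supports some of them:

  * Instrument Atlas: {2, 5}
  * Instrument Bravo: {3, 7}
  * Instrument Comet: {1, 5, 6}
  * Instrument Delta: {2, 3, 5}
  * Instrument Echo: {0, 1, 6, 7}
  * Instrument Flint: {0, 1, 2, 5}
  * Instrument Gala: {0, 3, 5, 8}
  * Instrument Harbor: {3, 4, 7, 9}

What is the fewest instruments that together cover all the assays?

4

Take {Comet, Flint, Gala, Harbor}. Their union is {0, 1, 2, 3, 4, 5, 6, 7, 8, 9}, which is all 10 assays.
No 3 of the 8 instruments cover everything (all 56 combinations miss at least one assay), so 4 is optimal.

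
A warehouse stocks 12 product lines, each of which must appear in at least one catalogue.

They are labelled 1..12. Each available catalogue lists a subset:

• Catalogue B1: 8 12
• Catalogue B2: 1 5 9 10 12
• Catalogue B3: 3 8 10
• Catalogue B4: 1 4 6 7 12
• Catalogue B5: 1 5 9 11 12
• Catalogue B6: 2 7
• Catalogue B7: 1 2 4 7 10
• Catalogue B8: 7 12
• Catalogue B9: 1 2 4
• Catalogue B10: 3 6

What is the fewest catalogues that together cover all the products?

Take {B1, B5, B7, B10}. Their union is {1, 2, 3, 4, 5, 6, 7, 8, 9, 10, 11, 12}, which is all 12 products.
No 3 of the 10 catalogues cover everything (all 120 combinations miss at least one product), so 4 is optimal.

4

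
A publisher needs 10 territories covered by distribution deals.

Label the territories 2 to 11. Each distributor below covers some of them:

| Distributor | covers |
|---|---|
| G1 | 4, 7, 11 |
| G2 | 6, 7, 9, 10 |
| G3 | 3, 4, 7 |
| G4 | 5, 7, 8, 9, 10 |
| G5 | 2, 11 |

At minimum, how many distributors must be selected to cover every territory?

4

Take {G2, G3, G4, G5}. Their union is {2, 3, 4, 5, 6, 7, 8, 9, 10, 11}, which is all 10 territories.
Only G4 contains 5, so G4 is forced; the remaining 5 territories need at least 3 more distributors (each remaining distributor adds at most 2) — so at least 4 distributors are needed, and 4 is optimal.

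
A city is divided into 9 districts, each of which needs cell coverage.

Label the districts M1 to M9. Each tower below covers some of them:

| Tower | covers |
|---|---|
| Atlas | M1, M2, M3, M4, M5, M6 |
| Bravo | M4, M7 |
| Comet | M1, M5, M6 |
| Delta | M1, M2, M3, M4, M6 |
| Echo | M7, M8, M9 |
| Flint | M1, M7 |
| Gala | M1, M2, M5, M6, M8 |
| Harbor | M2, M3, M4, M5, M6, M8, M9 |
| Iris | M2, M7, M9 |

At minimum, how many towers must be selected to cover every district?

2

Take {Flint, Harbor}. Their union is {M1, M2, M3, M4, M5, M6, M7, M8, M9}, which is all 9 districts.
No single tower has all 9 districts (the largest, Harbor, has 7), so 2 is optimal.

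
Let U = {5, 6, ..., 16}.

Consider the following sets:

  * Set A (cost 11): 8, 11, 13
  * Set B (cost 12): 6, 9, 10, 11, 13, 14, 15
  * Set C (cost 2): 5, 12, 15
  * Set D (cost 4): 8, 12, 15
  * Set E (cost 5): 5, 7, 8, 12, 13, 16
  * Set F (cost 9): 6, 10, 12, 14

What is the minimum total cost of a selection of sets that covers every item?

17

B, E together cover every item (B ∪ E = {5, 6, 7, 8, 9, 10, 11, 12, 13, 14, 15, 16}); total cost 12 + 5 = 17.
The greedy pick C, E, B costs 19; no covering selection beats 17.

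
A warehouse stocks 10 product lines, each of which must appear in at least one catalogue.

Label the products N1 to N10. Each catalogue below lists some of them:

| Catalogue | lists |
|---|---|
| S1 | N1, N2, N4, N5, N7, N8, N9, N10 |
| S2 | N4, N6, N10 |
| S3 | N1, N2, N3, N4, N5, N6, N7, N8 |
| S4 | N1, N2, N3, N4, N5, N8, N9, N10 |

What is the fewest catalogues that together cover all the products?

2

Take {S3, S4}. Their union is {N1, N2, N3, N4, N5, N6, N7, N8, N9, N10}, which is all 10 products.
No single catalogue has all 10 products (the largest, S1, has 8), so 2 is optimal.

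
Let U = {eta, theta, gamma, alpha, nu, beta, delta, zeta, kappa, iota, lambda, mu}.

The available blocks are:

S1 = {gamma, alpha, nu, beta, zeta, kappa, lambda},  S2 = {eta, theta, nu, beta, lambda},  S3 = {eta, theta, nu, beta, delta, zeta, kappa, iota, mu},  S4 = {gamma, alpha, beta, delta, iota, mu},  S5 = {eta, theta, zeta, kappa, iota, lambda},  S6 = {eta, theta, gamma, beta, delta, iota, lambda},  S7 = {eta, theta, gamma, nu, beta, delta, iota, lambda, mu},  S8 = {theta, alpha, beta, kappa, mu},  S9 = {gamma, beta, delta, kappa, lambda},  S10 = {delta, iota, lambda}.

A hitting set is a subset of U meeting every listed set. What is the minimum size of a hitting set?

2

Take H = {lambda, mu}. Each listed block contains at least one of these, so H is a hitting set of size 2.
The blocks S8, S10 are pairwise disjoint, so any hitting set needs a separate element for each — at least 2. Hence 2 is optimal.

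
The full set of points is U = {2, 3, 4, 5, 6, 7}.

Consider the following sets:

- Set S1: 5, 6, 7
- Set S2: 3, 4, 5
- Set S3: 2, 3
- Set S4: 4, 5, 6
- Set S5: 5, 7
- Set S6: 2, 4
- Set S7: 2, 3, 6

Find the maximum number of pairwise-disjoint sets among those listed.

2

S5, S6 are pairwise disjoint (S5={5,7}; S6={2,4}).
Every remaining set overlaps one of these, and no 3 of the listed sets are pairwise disjoint, so 2 is the maximum.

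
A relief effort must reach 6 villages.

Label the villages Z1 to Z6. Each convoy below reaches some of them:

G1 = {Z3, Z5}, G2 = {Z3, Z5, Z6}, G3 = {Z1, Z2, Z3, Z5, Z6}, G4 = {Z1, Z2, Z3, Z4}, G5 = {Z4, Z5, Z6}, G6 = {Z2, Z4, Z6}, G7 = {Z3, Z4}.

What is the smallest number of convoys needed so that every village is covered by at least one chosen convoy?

2

Take {G3, G5}. Their union is {Z1, Z2, Z3, Z4, Z5, Z6}, which is all 6 villages.
No single convoy has all 6 villages (the largest, G3, has 5), so 2 is optimal.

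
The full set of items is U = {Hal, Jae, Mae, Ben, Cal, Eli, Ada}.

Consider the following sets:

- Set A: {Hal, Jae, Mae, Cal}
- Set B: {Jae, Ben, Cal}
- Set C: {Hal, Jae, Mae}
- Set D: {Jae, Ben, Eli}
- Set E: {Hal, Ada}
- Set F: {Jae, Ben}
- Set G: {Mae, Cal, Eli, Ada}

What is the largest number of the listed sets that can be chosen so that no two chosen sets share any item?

D, E are pairwise disjoint (D={Jae,Ben,Eli}; E={Hal,Ada}).
Every remaining set overlaps one of these, and no 3 of the listed sets are pairwise disjoint, so 2 is the maximum.

2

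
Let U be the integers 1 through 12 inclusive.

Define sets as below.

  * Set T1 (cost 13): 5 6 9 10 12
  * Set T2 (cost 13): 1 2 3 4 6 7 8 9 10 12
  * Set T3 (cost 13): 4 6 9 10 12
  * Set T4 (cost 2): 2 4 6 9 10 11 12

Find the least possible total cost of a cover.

28

T1, T2, T4 together cover every point (T1 ∪ T2 ∪ T4 = {1, 2, 3, 4, 5, 6, 7, 8, 9, 10, 11, 12}); total cost 13 + 13 + 2 = 28.
No covering selection has total cost below 28.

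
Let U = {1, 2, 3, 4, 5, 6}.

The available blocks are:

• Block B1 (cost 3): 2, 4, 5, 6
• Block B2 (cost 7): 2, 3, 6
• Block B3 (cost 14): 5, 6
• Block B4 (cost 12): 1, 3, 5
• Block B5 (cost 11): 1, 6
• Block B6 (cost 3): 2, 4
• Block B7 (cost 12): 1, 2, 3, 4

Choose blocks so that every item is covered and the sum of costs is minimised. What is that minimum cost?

15

B1, B4 together cover every item (B1 ∪ B4 = {1, 2, 3, 4, 5, 6}); total cost 3 + 12 = 15.
No covering selection has total cost below 15.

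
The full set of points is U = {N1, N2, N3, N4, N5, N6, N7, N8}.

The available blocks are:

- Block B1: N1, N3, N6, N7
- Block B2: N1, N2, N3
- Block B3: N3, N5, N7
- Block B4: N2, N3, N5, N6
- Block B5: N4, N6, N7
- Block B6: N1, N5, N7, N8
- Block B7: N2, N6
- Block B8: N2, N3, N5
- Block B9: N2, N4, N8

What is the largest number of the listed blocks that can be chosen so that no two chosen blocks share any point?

B3, B7 are pairwise disjoint (B3={N3,N5,N7}; B7={N2,N6}).
Every remaining block overlaps one of these, and no 3 of the listed blocks are pairwise disjoint, so 2 is the maximum.

2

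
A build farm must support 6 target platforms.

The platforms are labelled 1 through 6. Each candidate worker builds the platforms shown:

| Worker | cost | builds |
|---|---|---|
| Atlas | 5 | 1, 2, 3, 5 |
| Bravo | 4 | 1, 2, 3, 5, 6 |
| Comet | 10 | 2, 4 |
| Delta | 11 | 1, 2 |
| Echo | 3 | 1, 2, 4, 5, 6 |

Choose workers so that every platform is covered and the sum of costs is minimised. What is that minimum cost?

7

Bravo, Echo together cover every platform (Bravo ∪ Echo = {1, 2, 3, 4, 5, 6}); total cost 4 + 3 = 7.
No covering selection has total cost below 7.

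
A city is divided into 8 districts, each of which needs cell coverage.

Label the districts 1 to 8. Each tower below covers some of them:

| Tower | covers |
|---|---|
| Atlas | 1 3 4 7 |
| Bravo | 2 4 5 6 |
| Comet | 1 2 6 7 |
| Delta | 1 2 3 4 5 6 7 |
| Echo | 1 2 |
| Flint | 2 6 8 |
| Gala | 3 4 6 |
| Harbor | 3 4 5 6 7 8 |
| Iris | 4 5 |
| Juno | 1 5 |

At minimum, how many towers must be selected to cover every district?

Delta and Harbor together: Delta ∪ Harbor = {1, 2, 3, 4, 5, 6, 7, 8} — every district is covered.
No single tower has all 8 districts (the largest, Delta, has 7), so 2 is optimal.

2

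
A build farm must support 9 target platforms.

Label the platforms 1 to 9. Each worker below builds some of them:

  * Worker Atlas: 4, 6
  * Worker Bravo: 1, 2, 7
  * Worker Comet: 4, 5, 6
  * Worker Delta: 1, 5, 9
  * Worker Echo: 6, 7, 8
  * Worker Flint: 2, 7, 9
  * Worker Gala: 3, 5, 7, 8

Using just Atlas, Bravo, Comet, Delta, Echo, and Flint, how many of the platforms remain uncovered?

Union of Atlas, Bravo, Comet, Delta, Echo, Flint = {1, 2, 4, 5, 6, 7, 8, 9}.
Not covered: 3 — 1 platform.

1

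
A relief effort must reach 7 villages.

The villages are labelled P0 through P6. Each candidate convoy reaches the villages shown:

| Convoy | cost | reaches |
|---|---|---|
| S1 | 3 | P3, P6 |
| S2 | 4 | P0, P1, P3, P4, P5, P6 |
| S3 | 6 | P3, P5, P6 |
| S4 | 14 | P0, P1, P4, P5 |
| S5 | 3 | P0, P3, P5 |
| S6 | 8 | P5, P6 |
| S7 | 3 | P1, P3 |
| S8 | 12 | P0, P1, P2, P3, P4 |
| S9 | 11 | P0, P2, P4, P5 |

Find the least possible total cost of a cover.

15

S2, S9 together cover every village (S2 ∪ S9 = {P0, P1, P2, P3, P4, P5, P6}); total cost 4 + 11 = 15.
No covering selection has total cost below 15.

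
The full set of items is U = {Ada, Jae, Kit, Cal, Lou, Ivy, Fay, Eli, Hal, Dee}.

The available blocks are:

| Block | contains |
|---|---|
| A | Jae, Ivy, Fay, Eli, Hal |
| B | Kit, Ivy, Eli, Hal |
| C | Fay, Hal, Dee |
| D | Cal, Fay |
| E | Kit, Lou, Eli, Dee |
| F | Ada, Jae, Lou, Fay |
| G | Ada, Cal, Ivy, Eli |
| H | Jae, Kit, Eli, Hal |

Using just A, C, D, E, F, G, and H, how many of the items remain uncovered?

0

Union of A, C, D, E, F, G, H = {Ada, Jae, Kit, Cal, Lou, Ivy, Fay, Eli, Hal, Dee} — that's every item, so 0 are uncovered.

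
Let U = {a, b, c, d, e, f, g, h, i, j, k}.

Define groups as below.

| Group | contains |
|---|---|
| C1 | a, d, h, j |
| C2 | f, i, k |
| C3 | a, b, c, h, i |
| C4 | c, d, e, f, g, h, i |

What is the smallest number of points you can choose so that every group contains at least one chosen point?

2

Take T = {a, f}. Each listed group contains at least one of these, so T is a hitting set of size 2.
The groups C1, C2 are pairwise disjoint, so any hitting set needs a separate point for each — at least 2. Hence 2 is optimal.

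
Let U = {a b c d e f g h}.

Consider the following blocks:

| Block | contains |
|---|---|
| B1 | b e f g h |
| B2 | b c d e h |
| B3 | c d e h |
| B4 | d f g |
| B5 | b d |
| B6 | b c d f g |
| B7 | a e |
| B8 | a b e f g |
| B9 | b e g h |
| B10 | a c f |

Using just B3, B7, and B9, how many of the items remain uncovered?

Union of B3, B7, B9 = {a, b, c, d, e, g, h}.
Not covered: f — 1 item.

1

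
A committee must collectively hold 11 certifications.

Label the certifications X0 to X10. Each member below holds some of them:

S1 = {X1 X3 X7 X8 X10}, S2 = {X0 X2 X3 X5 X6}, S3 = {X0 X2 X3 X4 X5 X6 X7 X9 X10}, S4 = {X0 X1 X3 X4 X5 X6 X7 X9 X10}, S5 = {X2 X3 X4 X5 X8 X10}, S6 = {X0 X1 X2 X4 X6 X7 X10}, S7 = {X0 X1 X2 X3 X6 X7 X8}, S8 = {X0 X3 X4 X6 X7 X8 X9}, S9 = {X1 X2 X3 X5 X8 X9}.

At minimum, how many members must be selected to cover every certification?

2

S4 and S9 together: S4 ∪ S9 = {X0, X1, X2, X3, X4, X5, X6, X7, X8, X9, X10} — every certification is covered.
No single member has all 11 certifications (the largest, S3, has 9), so 2 is optimal.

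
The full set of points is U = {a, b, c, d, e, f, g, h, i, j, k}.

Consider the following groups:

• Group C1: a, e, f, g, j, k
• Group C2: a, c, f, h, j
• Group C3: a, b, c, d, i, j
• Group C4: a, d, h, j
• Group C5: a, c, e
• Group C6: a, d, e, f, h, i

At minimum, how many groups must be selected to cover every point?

C1 and C3 and C6 together: C1 ∪ C3 ∪ C6 = {a, b, c, d, e, f, g, h, i, j, k} — every point is covered.
Only C3 contains b, so C3 is forced; the remaining 5 points need at least 2 more groups (each remaining group adds at most 4) — so at least 3 groups are needed, and 3 is optimal.

3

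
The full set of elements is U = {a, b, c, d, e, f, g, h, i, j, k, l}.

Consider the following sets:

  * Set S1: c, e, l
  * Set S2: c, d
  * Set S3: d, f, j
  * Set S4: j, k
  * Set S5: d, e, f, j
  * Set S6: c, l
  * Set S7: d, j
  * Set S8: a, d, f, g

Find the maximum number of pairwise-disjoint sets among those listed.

S4, S6, S8 are pairwise disjoint (S4={j,k}; S6={c,l}; S8={a,d,f,g}).
Every remaining set overlaps one of these, and no 4 of the listed sets are pairwise disjoint, so 3 is the maximum.

3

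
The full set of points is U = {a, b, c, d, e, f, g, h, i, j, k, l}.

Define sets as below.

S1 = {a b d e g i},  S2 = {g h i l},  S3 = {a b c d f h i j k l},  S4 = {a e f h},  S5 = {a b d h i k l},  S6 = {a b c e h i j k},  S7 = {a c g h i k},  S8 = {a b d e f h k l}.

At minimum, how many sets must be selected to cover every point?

S1 and S3 together: S1 ∪ S3 = {a, b, c, d, e, f, g, h, i, j, k, l} — every point is covered.
No single set has all 12 points (the largest, S3, has 10), so 2 is optimal.

2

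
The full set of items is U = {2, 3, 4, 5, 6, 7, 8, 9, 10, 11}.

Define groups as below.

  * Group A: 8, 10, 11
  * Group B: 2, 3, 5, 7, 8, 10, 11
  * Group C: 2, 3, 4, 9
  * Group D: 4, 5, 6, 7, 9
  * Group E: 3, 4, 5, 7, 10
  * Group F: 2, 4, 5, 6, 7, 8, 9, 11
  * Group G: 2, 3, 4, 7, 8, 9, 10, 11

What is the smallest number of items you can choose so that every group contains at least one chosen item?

2

H = {4, 10} meets every group (each contains at least one member of H), and |H| = 2.
The groups A, C are pairwise disjoint, so any hitting set needs a separate item for each — at least 2. Hence 2 is optimal.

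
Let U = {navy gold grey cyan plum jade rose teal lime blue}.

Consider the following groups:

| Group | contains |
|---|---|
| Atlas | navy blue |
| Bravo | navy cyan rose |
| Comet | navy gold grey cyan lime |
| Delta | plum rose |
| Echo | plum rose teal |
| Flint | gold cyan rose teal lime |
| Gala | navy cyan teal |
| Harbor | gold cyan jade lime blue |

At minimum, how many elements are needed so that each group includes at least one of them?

3

The 3 elements {navy, gold, rose} hit every group.
No choice of 2 elements meets every group, so 3 is the minimum.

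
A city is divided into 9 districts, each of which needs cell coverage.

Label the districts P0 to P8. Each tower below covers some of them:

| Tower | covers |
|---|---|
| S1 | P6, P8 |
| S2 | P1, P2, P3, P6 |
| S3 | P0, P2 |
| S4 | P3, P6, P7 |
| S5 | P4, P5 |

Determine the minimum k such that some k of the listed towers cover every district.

5

Take {S1, S2, S3, S4, S5}. Their union is {P0, P1, P2, P3, P4, P5, P6, P7, P8}, which is all 9 districts.
No 4 of the 5 towers cover everything (all 5 combinations miss at least one district), so 5 is optimal.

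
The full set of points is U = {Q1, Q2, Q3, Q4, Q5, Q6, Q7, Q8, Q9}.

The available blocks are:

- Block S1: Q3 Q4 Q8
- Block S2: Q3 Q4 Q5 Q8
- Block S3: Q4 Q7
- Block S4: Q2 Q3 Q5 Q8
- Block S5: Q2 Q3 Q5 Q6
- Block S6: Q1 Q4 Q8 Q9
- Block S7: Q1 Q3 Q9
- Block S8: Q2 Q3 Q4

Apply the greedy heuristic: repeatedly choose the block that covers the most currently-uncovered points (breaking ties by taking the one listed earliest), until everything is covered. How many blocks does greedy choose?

Greedy: pick S2 (covers 4 new) → pick S5 (covers 2 new) → pick S6 (covers 2 new) → pick S3 (covers 1 new). Total picks: 4.
(The true minimum cover uses only 3 blocks, so greedy is not optimal here.)

4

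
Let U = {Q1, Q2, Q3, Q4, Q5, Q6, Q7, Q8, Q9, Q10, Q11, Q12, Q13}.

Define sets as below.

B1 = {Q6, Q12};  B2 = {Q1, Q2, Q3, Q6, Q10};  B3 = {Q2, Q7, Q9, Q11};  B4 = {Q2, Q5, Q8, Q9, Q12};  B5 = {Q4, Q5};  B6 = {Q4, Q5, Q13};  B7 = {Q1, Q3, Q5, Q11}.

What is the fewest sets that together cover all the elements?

4

B2, B3, B4, and B6 cover everything between them: the union {Q1, Q2, Q3, Q4, Q5, Q6, Q7, Q8, Q9, Q10, Q11, Q12, Q13} is all of U.
Only B3 contains Q7, so B3 is forced; the remaining 9 elements need at least 3 more sets (each remaining set adds at most 4) — so at least 4 sets are needed, and 4 is optimal.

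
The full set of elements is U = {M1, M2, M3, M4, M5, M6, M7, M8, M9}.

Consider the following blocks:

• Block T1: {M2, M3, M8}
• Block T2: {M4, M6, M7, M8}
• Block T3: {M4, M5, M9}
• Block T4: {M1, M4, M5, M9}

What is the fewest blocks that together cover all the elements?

3

Take {T1, T2, T4}. Their union is {M1, M2, M3, M4, M5, M6, M7, M8, M9}, which is all 9 elements.
Each block has at most 4 elements, and 2·4 = 8 < 9 — so at least 3 blocks are needed, and 3 is optimal.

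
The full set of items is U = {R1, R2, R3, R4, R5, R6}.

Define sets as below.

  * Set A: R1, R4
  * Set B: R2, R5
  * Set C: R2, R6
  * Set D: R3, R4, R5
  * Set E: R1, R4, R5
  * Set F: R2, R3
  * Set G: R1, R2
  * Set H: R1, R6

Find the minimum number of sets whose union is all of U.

C and D and E together: C ∪ D ∪ E = {R1, R2, R3, R4, R5, R6} — every item is covered.
No 2 of the 8 sets cover everything (all 28 combinations miss at least one item), so 3 is optimal.

3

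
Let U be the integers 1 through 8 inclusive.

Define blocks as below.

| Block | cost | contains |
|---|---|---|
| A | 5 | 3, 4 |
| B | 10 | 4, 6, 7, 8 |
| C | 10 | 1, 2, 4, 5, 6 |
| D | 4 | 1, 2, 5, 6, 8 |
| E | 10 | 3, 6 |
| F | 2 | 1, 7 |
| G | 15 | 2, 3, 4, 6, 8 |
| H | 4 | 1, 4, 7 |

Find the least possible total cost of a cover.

A, D, F together cover every element (A ∪ D ∪ F = {1, 2, 3, 4, 5, 6, 7, 8}); total cost 5 + 4 + 2 = 11.
No covering selection has total cost below 11.

11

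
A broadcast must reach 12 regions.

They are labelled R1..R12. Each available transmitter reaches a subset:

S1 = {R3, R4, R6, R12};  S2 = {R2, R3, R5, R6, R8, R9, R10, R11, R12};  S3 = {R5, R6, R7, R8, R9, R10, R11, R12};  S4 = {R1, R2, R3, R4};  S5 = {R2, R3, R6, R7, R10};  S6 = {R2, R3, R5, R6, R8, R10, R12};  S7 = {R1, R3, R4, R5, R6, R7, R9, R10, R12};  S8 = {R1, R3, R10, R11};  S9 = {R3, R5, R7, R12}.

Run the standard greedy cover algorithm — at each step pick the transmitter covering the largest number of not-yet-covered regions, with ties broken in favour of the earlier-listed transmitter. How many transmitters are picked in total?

2

Greedy: pick S2 (covers 9 new) → pick S7 (covers 3 new). Total picks: 2.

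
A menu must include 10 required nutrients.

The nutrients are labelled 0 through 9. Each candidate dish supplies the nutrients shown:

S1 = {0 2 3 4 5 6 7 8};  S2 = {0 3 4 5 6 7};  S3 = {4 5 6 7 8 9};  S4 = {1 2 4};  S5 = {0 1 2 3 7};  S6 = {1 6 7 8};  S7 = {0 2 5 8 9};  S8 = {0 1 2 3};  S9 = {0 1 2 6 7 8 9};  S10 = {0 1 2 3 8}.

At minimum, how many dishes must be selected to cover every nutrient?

2

Take {S3, S8}. Their union is {0, 1, 2, 3, 4, 5, 6, 7, 8, 9}, which is all 10 nutrients.
No single dish has all 10 nutrients (the largest, S1, has 8), so 2 is optimal.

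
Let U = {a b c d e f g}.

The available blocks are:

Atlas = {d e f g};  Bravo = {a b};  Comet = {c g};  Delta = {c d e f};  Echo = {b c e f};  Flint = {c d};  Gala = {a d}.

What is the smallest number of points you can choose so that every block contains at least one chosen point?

H = {a, c, f} meets every block (each contains at least one member of H), and |H| = 3.
No choice of 2 points meets every block, so 3 is the minimum.

3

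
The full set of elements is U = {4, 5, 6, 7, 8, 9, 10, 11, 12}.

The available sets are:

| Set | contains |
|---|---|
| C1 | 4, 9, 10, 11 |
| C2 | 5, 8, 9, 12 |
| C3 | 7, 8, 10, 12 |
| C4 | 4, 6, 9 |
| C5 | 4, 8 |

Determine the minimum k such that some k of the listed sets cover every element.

C1 and C2 and C3 and C4 together: C1 ∪ C2 ∪ C3 ∪ C4 = {4, 5, 6, 7, 8, 9, 10, 11, 12} — every element is covered.
No 3 of the 5 sets cover everything (all 10 combinations miss at least one element), so 4 is optimal.

4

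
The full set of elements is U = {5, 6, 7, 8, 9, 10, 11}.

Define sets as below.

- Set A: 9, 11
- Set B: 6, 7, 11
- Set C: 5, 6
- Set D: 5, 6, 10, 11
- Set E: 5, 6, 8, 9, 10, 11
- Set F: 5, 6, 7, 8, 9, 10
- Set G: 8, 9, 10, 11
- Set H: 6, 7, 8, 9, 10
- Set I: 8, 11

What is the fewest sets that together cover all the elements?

2

D and F cover everything between them: the union {5, 6, 7, 8, 9, 10, 11} is all of U.
No single set has all 7 elements (the largest, E, has 6), so 2 is optimal.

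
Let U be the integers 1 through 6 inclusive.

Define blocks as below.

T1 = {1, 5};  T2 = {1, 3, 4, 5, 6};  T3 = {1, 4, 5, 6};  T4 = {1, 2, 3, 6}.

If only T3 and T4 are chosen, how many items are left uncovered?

0

Union of T3, T4 = {1, 2, 3, 4, 5, 6} — that's every item, so 0 are uncovered.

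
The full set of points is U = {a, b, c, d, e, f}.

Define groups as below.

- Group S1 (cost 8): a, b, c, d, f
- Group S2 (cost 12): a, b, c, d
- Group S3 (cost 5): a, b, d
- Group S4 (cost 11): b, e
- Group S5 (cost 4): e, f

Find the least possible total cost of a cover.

S1, S5 together cover every point (S1 ∪ S5 = {a, b, c, d, e, f}); total cost 8 + 4 = 12.
No covering selection has total cost below 12.

12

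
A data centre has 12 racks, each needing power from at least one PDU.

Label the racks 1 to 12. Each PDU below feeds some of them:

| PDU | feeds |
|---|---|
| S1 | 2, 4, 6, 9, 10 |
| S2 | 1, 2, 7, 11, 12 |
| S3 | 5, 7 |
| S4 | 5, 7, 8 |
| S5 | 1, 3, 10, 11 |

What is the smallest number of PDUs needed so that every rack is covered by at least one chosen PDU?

4

S1 and S2 and S4 and S5 together: S1 ∪ S2 ∪ S4 ∪ S5 = {1, 2, 3, 4, 5, 6, 7, 8, 9, 10, 11, 12} — every rack is covered.
No 3 of the 5 PDUs cover everything (all 10 combinations miss at least one rack), so 4 is optimal.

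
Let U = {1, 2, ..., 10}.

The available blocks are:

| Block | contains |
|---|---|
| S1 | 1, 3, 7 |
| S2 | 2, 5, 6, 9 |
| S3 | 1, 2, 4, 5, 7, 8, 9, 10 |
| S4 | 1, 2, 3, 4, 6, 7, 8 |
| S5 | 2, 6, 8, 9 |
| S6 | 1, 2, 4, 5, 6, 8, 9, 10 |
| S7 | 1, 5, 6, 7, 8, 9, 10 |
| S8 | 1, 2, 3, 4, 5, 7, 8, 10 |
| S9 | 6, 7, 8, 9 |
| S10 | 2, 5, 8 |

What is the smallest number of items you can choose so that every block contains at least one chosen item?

H = {2, 7} meets every block (each contains at least one member of H), and |H| = 2.
The blocks S1, S10 are pairwise disjoint, so any hitting set needs a separate item for each — at least 2. Hence 2 is optimal.

2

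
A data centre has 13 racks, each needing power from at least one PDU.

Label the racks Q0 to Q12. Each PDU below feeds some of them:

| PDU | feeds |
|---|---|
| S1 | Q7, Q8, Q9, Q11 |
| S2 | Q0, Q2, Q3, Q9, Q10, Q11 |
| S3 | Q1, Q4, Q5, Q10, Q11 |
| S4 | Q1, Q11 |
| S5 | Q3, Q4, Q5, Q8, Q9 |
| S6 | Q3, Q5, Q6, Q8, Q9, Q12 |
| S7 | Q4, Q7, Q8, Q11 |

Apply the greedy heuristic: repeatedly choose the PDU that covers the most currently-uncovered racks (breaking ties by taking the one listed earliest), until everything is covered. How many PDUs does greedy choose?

Greedy: pick S2 (covers 6 new) → pick S6 (covers 4 new) → pick S3 (covers 2 new) → pick S1 (covers 1 new). Total picks: 4.

4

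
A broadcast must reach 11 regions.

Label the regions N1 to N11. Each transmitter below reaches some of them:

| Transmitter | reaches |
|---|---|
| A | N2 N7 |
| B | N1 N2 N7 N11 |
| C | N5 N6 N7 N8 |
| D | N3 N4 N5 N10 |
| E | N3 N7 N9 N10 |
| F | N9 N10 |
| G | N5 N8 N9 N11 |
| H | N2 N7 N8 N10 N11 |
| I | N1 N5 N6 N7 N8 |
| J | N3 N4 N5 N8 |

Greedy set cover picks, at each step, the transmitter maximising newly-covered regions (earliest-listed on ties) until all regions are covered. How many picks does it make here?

4

Greedy: pick H (covers 5 new) → pick D (covers 3 new) → pick I (covers 2 new) → pick E (covers 1 new). Total picks: 4.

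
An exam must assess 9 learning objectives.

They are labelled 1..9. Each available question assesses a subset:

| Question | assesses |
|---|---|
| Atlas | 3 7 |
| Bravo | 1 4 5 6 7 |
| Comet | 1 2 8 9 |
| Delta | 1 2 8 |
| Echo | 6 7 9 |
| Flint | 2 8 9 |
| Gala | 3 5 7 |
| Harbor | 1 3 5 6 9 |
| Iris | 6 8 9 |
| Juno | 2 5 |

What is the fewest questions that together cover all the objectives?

Take {Bravo, Flint, Harbor}. Their union is {1, 2, 3, 4, 5, 6, 7, 8, 9}, which is all 9 objectives.
Only Bravo contains 4, so Bravo is forced; the remaining 4 objectives need at least 2 more questions (each remaining question adds at most 3) — so at least 3 questions are needed, and 3 is optimal.

3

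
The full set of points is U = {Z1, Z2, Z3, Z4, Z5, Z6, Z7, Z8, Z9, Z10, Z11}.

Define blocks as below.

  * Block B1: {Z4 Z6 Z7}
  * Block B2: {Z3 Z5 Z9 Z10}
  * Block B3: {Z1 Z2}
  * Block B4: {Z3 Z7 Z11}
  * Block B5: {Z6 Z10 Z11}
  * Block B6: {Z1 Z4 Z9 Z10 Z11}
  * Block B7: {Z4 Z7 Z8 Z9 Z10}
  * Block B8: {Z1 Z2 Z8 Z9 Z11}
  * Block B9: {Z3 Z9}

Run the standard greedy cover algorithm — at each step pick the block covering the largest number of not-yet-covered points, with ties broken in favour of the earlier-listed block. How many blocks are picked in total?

Greedy: pick B6 (covers 5 new) → pick B1 (covers 2 new) → pick B2 (covers 2 new) → pick B8 (covers 2 new). Total picks: 4.
(The true minimum cover uses only 3 blocks, so greedy is not optimal here.)

4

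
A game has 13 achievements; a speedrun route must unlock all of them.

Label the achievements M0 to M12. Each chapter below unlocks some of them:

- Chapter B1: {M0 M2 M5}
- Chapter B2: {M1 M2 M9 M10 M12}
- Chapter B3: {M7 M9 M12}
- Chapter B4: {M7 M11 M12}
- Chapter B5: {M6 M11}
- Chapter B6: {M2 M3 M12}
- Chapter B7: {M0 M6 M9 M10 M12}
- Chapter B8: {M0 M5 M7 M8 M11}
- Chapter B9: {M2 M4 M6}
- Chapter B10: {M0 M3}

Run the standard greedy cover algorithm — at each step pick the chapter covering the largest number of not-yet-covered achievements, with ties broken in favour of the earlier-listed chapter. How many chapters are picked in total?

4

Greedy: pick B2 (covers 5 new) → pick B8 (covers 5 new) → pick B9 (covers 2 new) → pick B6 (covers 1 new). Total picks: 4.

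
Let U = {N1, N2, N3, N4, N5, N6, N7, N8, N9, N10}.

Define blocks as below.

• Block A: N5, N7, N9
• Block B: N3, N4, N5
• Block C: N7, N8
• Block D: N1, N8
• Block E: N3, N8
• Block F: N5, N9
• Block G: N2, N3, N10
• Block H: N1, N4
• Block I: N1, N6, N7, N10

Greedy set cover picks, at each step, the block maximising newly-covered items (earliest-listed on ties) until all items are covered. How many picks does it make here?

Greedy: pick I (covers 4 new) → pick B (covers 3 new) → pick A (covers 1 new) → pick C (covers 1 new) → pick G (covers 1 new). Total picks: 5.

5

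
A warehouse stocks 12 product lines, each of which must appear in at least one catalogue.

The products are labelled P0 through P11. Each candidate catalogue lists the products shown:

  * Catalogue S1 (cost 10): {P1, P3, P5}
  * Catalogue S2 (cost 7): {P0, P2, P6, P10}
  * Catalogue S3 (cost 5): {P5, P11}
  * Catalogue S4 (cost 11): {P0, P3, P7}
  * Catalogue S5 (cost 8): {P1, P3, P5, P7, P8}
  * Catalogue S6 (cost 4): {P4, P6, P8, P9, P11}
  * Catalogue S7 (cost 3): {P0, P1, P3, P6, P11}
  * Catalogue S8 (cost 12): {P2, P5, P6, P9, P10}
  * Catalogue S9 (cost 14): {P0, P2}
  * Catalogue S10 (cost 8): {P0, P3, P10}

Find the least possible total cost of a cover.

19

S2, S5, S6 together cover every product (S2 ∪ S5 ∪ S6 = {P0, P1, P2, P3, P4, P5, P6, P7, P8, P9, P10, P11}); total cost 7 + 8 + 4 = 19.
The greedy pick S7, S6, S2, S5 costs 22; no covering selection beats 19.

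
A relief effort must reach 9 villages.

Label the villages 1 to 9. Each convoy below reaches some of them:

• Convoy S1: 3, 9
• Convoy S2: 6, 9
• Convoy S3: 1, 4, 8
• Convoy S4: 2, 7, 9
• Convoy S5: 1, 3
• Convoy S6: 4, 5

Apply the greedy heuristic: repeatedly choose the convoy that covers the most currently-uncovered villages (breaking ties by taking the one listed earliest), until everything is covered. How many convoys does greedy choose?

5

Greedy: pick S3 (covers 3 new) → pick S4 (covers 3 new) → pick S1 (covers 1 new) → pick S2 (covers 1 new) → pick S6 (covers 1 new). Total picks: 5.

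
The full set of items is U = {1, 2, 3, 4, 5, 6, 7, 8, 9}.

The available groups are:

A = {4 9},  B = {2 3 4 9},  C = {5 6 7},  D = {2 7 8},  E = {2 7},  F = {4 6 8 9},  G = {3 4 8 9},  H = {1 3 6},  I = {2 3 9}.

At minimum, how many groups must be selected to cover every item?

Take {C, E, G, H}. Their union is {1, 2, 3, 4, 5, 6, 7, 8, 9}, which is all 9 items.
No 3 of the 9 groups cover everything (all 84 combinations miss at least one item), so 4 is optimal.

4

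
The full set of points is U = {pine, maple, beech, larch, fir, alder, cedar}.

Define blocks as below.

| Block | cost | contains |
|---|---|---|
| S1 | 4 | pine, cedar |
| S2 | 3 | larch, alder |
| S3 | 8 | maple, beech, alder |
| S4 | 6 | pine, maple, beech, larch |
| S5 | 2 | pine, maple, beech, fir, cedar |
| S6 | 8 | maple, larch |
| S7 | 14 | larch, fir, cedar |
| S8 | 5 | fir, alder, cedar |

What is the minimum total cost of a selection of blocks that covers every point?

5

S2, S5 together cover every point (S2 ∪ S5 = {pine, maple, beech, larch, fir, alder, cedar}); total cost 3 + 2 = 5.
No covering selection has total cost below 5.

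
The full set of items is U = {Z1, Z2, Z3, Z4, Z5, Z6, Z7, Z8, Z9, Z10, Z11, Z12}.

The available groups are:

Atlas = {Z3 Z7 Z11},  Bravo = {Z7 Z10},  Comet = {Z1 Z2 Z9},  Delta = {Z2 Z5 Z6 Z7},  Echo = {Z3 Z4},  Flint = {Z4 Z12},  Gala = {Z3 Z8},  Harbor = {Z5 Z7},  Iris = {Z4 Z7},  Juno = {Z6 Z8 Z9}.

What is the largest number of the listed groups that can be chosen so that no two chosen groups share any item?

4

Bravo, Comet, Flint, Gala are pairwise disjoint (Bravo={Z7,Z10}; Comet={Z1,Z2,Z9}; Flint={Z4,Z12}; Gala={Z3,Z8}).
Every remaining group overlaps one of these, and no 5 of the listed groups are pairwise disjoint, so 4 is the maximum.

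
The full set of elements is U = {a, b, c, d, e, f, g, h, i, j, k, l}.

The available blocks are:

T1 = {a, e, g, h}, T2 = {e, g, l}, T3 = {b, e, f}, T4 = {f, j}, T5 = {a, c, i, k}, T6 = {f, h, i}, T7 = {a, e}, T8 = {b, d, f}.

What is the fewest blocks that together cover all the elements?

T1, T2, T4, T5, and T8 cover everything between them: the union {a, b, c, d, e, f, g, h, i, j, k, l} is all of U.
No 4 of the 8 blocks cover everything (all 70 combinations miss at least one element), so 5 is optimal.

5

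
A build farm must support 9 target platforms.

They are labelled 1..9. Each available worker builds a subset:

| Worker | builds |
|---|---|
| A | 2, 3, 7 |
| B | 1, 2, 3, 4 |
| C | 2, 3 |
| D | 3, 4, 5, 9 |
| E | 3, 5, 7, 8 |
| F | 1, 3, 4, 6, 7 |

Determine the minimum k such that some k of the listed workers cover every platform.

4

B and D and E and F together: B ∪ D ∪ E ∪ F = {1, 2, 3, 4, 5, 6, 7, 8, 9} — every platform is covered.
No 3 of the 6 workers cover everything (all 20 combinations miss at least one platform), so 4 is optimal.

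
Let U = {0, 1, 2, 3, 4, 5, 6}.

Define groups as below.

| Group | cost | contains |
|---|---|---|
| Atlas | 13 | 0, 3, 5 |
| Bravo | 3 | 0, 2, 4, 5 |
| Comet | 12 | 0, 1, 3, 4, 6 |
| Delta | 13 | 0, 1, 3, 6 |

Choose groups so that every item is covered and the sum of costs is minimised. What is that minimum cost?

15

Bravo, Comet together cover every item (Bravo ∪ Comet = {0, 1, 2, 3, 4, 5, 6}); total cost 3 + 12 = 15.
No covering selection has total cost below 15.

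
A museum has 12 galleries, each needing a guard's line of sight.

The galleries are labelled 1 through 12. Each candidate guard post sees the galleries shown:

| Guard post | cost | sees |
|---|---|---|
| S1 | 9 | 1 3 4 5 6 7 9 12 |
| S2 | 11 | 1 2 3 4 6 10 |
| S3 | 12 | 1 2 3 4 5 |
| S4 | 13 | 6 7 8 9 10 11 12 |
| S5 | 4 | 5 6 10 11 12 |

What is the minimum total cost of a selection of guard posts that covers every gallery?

25

S3, S4 together cover every gallery (S3 ∪ S4 = {1, 2, 3, 4, 5, 6, 7, 8, 9, 10, 11, 12}); total cost 12 + 13 = 25.
The greedy pick S5, S1, S2, S4 costs 37; no covering selection beats 25.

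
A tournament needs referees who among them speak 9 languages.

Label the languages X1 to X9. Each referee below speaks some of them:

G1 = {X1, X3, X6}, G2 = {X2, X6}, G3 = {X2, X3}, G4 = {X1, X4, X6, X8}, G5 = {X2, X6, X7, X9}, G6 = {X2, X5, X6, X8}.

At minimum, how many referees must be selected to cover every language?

G3 and G4 and G5 and G6 together: G3 ∪ G4 ∪ G5 ∪ G6 = {X1, X2, X3, X4, X5, X6, X7, X8, X9} — every language is covered.
Only G6 contains X5, so G6 is forced; the remaining 5 languages need at least 3 more referees (each remaining referee adds at most 2) — so at least 4 referees are needed, and 4 is optimal.

4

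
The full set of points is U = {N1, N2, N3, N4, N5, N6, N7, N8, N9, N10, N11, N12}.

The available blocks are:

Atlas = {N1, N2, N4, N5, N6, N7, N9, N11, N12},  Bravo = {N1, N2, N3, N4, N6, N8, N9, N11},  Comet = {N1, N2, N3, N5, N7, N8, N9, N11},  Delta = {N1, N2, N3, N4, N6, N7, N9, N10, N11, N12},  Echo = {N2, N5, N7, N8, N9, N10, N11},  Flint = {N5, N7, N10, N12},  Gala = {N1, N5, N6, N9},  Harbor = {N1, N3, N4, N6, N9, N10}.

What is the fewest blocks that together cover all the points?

Take {Comet, Delta}. Their union is {N1, N2, N3, N4, N5, N6, N7, N8, N9, N10, N11, N12}, which is all 12 points.
No single block has all 12 points (the largest, Delta, has 10), so 2 is optimal.

2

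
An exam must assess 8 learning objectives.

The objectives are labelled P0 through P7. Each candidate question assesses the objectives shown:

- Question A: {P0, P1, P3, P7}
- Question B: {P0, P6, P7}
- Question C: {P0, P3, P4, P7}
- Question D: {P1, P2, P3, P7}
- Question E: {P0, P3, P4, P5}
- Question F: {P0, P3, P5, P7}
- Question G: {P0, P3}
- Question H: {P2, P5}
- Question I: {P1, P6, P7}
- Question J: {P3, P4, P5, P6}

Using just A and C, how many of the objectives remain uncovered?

3

Union of A, C = {P0, P1, P3, P4, P7}.
Not covered: P2, P5, P6 — 3 objectives.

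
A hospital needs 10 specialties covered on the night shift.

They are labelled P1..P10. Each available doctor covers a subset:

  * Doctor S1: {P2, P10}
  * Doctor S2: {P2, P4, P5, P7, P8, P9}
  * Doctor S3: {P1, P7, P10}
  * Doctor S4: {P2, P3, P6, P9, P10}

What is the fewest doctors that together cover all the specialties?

Take {S2, S3, S4}. Their union is {P1, P2, P3, P4, P5, P6, P7, P8, P9, P10}, which is all 10 specialties.
Only S3 contains P1, so S3 is forced; the remaining 7 specialties need at least 2 more doctors (each remaining doctor adds at most 5) — so at least 3 doctors are needed, and 3 is optimal.

3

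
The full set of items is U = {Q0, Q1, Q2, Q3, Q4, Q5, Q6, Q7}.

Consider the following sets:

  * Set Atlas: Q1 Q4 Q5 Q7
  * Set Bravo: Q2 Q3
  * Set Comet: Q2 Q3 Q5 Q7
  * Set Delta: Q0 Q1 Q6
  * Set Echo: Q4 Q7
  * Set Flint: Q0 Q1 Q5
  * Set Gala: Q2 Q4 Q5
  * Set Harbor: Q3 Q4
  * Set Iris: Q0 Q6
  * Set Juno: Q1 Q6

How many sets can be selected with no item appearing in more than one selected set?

3

Bravo, Echo, Juno are pairwise disjoint (Bravo={Q2,Q3}; Echo={Q4,Q7}; Juno={Q1,Q6}).
Every remaining set overlaps one of these, and no 4 of the listed sets are pairwise disjoint, so 3 is the maximum.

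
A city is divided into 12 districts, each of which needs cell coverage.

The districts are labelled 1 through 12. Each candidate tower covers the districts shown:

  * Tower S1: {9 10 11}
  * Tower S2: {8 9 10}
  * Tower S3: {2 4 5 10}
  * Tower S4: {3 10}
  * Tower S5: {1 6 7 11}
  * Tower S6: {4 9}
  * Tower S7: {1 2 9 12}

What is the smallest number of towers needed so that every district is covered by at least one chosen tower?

Take {S2, S3, S4, S5, S7}. Their union is {1, 2, 3, 4, 5, 6, 7, 8, 9, 10, 11, 12}, which is all 12 districts.
No 4 of the 7 towers cover everything (all 35 combinations miss at least one district), so 5 is optimal.

5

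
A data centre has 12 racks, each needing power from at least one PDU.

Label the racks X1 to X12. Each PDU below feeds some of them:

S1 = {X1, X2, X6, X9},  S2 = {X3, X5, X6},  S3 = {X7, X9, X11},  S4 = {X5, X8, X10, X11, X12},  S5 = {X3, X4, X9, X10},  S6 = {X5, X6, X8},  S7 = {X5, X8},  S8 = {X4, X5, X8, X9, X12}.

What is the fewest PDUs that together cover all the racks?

4

Take {S1, S3, S4, S5}. Their union is {X1, X2, X3, X4, X5, X6, X7, X8, X9, X10, X11, X12}, which is all 12 racks.
Only S3 contains X7, so S3 is forced; the remaining 9 racks need at least 3 more PDUs (each remaining PDU adds at most 4) — so at least 4 PDUs are needed, and 4 is optimal.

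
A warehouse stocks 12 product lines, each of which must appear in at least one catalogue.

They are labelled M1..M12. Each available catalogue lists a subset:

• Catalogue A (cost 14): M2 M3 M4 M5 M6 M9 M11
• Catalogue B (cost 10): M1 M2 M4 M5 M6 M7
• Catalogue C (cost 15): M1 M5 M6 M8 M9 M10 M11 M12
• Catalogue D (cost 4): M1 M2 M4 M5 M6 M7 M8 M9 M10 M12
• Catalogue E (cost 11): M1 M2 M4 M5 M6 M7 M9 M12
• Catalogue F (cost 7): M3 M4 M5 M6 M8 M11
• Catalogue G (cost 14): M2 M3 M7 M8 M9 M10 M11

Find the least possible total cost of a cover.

11

D, F together cover every product (D ∪ F = {M1, M2, M3, M4, M5, M6, M7, M8, M9, M10, M11, M12}); total cost 4 + 7 = 11.
No covering selection has total cost below 11.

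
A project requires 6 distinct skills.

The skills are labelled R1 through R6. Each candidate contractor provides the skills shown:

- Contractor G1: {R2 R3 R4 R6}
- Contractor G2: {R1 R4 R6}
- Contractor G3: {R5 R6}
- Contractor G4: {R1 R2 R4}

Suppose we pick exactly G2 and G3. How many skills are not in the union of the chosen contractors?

2

Union of G2, G3 = {R1, R4, R5, R6}.
Not covered: R2, R3 — 2 skills.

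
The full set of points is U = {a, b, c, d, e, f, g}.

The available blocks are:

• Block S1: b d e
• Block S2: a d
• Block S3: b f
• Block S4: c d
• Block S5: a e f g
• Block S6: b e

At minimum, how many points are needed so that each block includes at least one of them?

Take H = {b, d, f}. Each listed block contains at least one of these, so H is a hitting set of size 3.
No choice of 2 points meets every block, so 3 is the minimum.

3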